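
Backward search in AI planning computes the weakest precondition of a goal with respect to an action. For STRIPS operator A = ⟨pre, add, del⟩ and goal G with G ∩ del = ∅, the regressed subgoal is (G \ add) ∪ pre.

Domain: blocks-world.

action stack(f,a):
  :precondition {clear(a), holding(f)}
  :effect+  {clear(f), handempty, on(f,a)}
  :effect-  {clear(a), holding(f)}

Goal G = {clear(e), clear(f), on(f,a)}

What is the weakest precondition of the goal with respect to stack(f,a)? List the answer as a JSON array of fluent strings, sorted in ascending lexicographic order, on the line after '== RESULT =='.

Regress:
  G ∩ del = {}  (empty — regression defined)
  G \ add = {clear(e), clear(f), on(f,a)} \ {clear(f), handempty, on(f,a)} = {clear(e)}
  ∪ pre   = {clear(e)} ∪ {clear(a), holding(f)}
          = {clear(a), clear(e), holding(f)}

== RESULT ==
["clear(a)", "clear(e)", "holding(f)"]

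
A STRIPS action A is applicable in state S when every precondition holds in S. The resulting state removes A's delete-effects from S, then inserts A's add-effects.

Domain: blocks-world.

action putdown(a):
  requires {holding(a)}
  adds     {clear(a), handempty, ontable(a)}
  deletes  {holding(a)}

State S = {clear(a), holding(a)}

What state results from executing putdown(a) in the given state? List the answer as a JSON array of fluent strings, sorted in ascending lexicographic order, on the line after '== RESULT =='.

Compute (S \ del) ∪ add:
  pre ⊆ S: {holding(a)} ⊆ S  — applicable
  S \ del = {clear(a)}
  ∪ add   = {clear(a), handempty, ontable(a)}

== RESULT ==
["clear(a)", "handempty", "ontable(a)"]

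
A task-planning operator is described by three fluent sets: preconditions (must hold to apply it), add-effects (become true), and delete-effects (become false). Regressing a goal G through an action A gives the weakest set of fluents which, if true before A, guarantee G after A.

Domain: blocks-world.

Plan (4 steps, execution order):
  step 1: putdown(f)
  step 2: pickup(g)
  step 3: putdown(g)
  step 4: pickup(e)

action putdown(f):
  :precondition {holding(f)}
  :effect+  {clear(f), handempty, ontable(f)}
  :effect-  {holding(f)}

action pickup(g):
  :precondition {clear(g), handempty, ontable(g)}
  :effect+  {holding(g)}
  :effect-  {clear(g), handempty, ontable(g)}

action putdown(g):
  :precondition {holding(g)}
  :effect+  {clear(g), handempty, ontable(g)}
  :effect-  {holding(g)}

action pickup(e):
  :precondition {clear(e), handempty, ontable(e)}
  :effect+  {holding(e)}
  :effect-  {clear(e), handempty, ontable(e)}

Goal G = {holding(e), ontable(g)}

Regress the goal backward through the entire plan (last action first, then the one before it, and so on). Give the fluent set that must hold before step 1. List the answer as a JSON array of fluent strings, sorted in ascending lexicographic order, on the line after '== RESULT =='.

Regress step by step:
  through step 4 (pickup(e)): drop {holding(e)}, keep {ontable(g)}, require {clear(e), handempty, ontable(e)}
    → {clear(e), handempty, ontable(e), ontable(g)}
  through step 3 (putdown(g)): drop {handempty, ontable(g)}, keep {clear(e), ontable(e)}, require {holding(g)}
    → {clear(e), holding(g), ontable(e)}
  through step 2 (pickup(g)): drop {holding(g)}, keep {clear(e), ontable(e)}, require {clear(g), handempty, ontable(g)}
    → {clear(e), clear(g), handempty, ontable(e), ontable(g)}
  through step 1 (putdown(f)): drop {handempty}, keep {clear(e), clear(g), ontable(e), ontable(g)}, require {holding(f)}
    → {clear(e), clear(g), holding(f), ontable(e), ontable(g)}

== RESULT ==
["clear(e)", "clear(g)", "holding(f)", "ontable(e)", "ontable(g)"]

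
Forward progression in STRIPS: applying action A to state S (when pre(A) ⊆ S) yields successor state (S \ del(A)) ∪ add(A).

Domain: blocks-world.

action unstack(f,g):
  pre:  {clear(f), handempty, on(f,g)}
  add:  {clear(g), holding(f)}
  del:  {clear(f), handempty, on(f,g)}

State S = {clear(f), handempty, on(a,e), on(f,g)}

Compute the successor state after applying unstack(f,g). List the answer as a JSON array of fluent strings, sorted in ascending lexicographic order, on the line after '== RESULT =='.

Compute (S \ del) ∪ add:
  pre ⊆ S: {clear(f), handempty, on(f,g)} ⊆ S  — applicable
  S \ del = {on(a,e)}
  ∪ add   = {clear(g), holding(f), on(a,e)}

== RESULT ==
["clear(g)", "holding(f)", "on(a,e)"]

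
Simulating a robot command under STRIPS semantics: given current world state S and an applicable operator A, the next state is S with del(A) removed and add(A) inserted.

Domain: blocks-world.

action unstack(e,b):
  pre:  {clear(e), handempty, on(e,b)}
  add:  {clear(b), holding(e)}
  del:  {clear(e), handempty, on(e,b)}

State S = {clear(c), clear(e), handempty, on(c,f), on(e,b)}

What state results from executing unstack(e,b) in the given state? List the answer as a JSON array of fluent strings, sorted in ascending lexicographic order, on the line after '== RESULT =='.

Compute (S \ del) ∪ add:
  pre ⊆ S: {clear(e), handempty, on(e,b)} ⊆ S  — applicable
  S \ del = {clear(c), on(c,f)}
  ∪ add   = {clear(b), clear(c), holding(e), on(c,f)}

== RESULT ==
["clear(b)", "clear(c)", "holding(e)", "on(c,f)"]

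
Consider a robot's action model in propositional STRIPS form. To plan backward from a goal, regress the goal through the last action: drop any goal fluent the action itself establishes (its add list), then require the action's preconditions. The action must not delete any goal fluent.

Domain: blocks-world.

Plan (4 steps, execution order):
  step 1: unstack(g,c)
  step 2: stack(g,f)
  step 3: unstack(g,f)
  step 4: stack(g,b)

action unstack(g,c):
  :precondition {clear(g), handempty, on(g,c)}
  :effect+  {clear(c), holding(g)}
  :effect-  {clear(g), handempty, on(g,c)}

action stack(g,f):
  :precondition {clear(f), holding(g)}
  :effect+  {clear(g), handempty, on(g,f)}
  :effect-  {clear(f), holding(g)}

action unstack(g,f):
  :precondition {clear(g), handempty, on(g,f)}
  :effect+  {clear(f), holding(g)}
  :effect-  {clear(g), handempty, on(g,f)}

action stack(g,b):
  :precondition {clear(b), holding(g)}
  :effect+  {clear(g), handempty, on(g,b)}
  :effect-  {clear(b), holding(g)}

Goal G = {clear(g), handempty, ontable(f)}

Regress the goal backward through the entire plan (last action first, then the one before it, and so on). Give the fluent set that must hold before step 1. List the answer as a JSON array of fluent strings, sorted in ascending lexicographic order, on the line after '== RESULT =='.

Work backward from the goal:
  through step 4 (stack(g,b)): drop {clear(g), handempty}, keep {ontable(f)}, require {clear(b), holding(g)}
    → {clear(b), holding(g), ontable(f)}
  through step 3 (unstack(g,f)): drop {holding(g)}, keep {clear(b), ontable(f)}, require {clear(g), handempty, on(g,f)}
    → {clear(b), clear(g), handempty, on(g,f), ontable(f)}
  through step 2 (stack(g,f)): drop {clear(g), handempty, on(g,f)}, keep {clear(b), ontable(f)}, require {clear(f), holding(g)}
    → {clear(b), clear(f), holding(g), ontable(f)}
  through step 1 (unstack(g,c)): drop {holding(g)}, keep {clear(b), clear(f), ontable(f)}, require {clear(g), handempty, on(g,c)}
    → {clear(b), clear(f), clear(g), handempty, on(g,c), ontable(f)}

== RESULT ==
["clear(b)", "clear(f)", "clear(g)", "handempty", "on(g,c)", "ontable(f)"]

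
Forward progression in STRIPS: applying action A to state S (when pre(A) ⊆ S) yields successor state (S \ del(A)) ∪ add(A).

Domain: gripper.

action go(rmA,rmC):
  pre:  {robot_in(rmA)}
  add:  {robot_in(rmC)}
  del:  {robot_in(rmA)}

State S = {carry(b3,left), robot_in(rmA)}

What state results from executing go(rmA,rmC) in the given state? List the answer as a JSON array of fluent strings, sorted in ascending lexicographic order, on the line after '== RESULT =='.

Compute (S \ del) ∪ add:
  pre ⊆ S: {robot_in(rmA)} ⊆ S  — applicable
  S \ del = {carry(b3,left)}
  ∪ add   = {carry(b3,left), robot_in(rmC)}

== RESULT ==
["carry(b3,left)", "robot_in(rmC)"]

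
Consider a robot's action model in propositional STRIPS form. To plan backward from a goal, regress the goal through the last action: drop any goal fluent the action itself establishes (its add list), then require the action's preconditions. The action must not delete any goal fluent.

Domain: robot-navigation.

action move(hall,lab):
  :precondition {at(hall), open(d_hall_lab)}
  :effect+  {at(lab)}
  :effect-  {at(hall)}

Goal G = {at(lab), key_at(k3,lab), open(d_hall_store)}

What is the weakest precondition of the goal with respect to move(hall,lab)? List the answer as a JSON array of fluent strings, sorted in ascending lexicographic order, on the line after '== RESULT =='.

Regress:
  G ∩ del = {}  (empty — regression defined)
  G \ add = {at(lab), key_at(k3,lab), open(d_hall_store)} \ {at(lab)} = {key_at(k3,lab), open(d_hall_store)}
  ∪ pre   = {key_at(k3,lab), open(d_hall_store)} ∪ {at(hall), open(d_hall_lab)}
          = {at(hall), key_at(k3,lab), open(d_hall_lab), open(d_hall_store)}

== RESULT ==
["at(hall)", "key_at(k3,lab)", "open(d_hall_lab)", "open(d_hall_store)"]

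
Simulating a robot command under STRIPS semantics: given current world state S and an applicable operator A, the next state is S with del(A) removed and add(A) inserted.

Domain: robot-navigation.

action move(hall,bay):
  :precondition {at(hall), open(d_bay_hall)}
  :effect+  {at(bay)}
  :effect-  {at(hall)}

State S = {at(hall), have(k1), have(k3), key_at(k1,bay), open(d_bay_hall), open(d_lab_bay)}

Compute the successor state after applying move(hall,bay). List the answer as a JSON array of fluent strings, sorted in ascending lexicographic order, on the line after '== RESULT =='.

Compute (S \ del) ∪ add:
  pre ⊆ S: {at(hall), open(d_bay_hall)} ⊆ S  — applicable
  S \ del = {have(k1), have(k3), key_at(k1,bay), open(d_bay_hall), open(d_lab_bay)}
  ∪ add   = {at(bay), have(k1), have(k3), key_at(k1,bay), open(d_bay_hall), open(d_lab_bay)}

== RESULT ==
["at(bay)", "have(k1)", "have(k3)", "key_at(k1,bay)", "open(d_bay_hall)", "open(d_lab_bay)"]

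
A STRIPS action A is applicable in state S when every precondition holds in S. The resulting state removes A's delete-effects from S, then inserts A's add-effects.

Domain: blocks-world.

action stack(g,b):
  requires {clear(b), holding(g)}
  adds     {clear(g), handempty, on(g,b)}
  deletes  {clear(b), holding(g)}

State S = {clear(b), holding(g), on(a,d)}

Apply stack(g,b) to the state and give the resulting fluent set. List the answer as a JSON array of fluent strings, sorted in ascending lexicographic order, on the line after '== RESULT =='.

Compute (S \ del) ∪ add:
  pre ⊆ S: {clear(b), holding(g)} ⊆ S  — applicable
  S \ del = {on(a,d)}
  ∪ add   = {clear(g), handempty, on(a,d), on(g,b)}

== RESULT ==
["clear(g)", "handempty", "on(a,d)", "on(g,b)"]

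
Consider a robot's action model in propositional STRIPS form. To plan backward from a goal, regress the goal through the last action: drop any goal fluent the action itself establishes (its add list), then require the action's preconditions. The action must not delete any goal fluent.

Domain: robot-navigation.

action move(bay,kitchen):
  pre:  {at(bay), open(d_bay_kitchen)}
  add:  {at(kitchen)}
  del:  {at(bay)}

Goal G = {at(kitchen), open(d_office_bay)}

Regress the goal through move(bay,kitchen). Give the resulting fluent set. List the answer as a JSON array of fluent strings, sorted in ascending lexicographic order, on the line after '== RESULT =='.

Regress:
  G ∩ del = {}  (empty — regression defined)
  G \ add = {at(kitchen), open(d_office_bay)} \ {at(kitchen)} = {open(d_office_bay)}
  ∪ pre   = {open(d_office_bay)} ∪ {at(bay), open(d_bay_kitchen)}
          = {at(bay), open(d_bay_kitchen), open(d_office_bay)}

== RESULT ==
["at(bay)", "open(d_bay_kitchen)", "open(d_office_bay)"]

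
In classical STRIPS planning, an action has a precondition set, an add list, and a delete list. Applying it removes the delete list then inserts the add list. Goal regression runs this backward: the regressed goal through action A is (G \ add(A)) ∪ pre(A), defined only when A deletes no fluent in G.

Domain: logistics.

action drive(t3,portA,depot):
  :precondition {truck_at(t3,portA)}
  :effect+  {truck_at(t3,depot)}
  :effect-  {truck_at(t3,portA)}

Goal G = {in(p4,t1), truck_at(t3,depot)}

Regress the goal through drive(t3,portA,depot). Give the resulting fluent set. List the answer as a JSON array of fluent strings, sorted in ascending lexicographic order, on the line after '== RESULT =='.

Compute (G \ add) ∪ pre:
  G ∩ del = {}  (empty — regression defined)
  G \ add = {in(p4,t1), truck_at(t3,depot)} \ {truck_at(t3,depot)} = {in(p4,t1)}
  ∪ pre   = {in(p4,t1)} ∪ {truck_at(t3,portA)}
          = {in(p4,t1), truck_at(t3,portA)}

== RESULT ==
["in(p4,t1)", "truck_at(t3,portA)"]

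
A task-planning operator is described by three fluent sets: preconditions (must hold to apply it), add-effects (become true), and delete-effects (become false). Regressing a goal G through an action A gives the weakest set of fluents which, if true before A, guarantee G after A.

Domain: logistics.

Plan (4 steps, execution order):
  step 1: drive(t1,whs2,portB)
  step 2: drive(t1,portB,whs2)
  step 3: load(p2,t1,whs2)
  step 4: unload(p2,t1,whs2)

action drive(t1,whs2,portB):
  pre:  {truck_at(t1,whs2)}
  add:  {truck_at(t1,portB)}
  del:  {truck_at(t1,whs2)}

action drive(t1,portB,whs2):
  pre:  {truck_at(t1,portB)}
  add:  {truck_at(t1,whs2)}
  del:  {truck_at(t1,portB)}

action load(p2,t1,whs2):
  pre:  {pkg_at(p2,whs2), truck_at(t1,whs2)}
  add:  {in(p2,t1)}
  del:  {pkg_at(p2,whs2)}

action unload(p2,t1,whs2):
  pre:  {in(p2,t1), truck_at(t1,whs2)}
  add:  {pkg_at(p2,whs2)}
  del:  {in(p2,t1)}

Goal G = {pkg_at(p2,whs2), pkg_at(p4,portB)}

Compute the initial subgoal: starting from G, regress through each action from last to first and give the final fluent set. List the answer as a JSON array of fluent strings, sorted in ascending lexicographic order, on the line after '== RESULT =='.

Regress step by step:
  through step 4 (unload(p2,t1,whs2)): drop {pkg_at(p2,whs2)}, keep {pkg_at(p4,portB)}, require {in(p2,t1), truck_at(t1,whs2)}
    → {in(p2,t1), pkg_at(p4,portB), truck_at(t1,whs2)}
  through step 3 (load(p2,t1,whs2)): drop {in(p2,t1)}, keep {pkg_at(p4,portB), truck_at(t1,whs2)}, require {pkg_at(p2,whs2), truck_at(t1,whs2)}
    → {pkg_at(p2,whs2), pkg_at(p4,portB), truck_at(t1,whs2)}
  through step 2 (drive(t1,portB,whs2)): drop {truck_at(t1,whs2)}, keep {pkg_at(p2,whs2), pkg_at(p4,portB)}, require {truck_at(t1,portB)}
    → {pkg_at(p2,whs2), pkg_at(p4,portB), truck_at(t1,portB)}
  through step 1 (drive(t1,whs2,portB)): drop {truck_at(t1,portB)}, keep {pkg_at(p2,whs2), pkg_at(p4,portB)}, require {truck_at(t1,whs2)}
    → {pkg_at(p2,whs2), pkg_at(p4,portB), truck_at(t1,whs2)}

== RESULT ==
["pkg_at(p2,whs2)", "pkg_at(p4,portB)", "truck_at(t1,whs2)"]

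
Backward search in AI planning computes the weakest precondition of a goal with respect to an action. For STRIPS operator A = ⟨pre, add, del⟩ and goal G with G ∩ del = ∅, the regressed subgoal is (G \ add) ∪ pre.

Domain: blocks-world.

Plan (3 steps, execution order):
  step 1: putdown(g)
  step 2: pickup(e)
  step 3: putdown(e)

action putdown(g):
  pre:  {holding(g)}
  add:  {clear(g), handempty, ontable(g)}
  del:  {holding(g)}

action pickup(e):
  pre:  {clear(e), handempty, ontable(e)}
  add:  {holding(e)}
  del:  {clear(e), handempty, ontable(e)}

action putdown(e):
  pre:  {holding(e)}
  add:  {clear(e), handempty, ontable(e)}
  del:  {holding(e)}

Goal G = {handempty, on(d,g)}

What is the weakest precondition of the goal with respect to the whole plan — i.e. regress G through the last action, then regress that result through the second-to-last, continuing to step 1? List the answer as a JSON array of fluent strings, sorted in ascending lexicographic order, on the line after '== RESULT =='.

Work backward from the goal:
  through step 3 (putdown(e)): drop {handempty}, keep {on(d,g)}, require {holding(e)}
    → {holding(e), on(d,g)}
  through step 2 (pickup(e)): drop {holding(e)}, keep {on(d,g)}, require {clear(e), handempty, ontable(e)}
    → {clear(e), handempty, on(d,g), ontable(e)}
  through step 1 (putdown(g)): drop {handempty}, keep {clear(e), on(d,g), ontable(e)}, require {holding(g)}
    → {clear(e), holding(g), on(d,g), ontable(e)}

== RESULT ==
["clear(e)", "holding(g)", "on(d,g)", "ontable(e)"]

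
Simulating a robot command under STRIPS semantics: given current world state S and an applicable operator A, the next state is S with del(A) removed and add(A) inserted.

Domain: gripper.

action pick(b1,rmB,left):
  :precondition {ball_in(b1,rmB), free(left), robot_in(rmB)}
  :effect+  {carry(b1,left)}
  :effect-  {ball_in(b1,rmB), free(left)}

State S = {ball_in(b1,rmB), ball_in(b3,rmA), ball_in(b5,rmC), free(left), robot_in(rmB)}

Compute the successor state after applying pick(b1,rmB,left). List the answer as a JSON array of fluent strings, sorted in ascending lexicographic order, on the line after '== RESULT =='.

Compute (S \ del) ∪ add:
  pre ⊆ S: {ball_in(b1,rmB), free(left), robot_in(rmB)} ⊆ S  — applicable
  S \ del = {ball_in(b3,rmA), ball_in(b5,rmC), robot_in(rmB)}
  ∪ add   = {ball_in(b3,rmA), ball_in(b5,rmC), carry(b1,left), robot_in(rmB)}

== RESULT ==
["ball_in(b3,rmA)", "ball_in(b5,rmC)", "carry(b1,left)", "robot_in(rmB)"]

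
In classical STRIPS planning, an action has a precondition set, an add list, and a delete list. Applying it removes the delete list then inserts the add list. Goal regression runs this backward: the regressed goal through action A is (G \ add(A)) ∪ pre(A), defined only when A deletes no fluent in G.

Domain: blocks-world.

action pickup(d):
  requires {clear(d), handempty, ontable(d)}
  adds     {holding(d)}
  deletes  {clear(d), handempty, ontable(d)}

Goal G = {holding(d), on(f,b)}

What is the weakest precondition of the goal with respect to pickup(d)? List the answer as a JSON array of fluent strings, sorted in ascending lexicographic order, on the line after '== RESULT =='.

Regress:
  G ∩ del = {}  (empty — regression defined)
  G \ add = {holding(d), on(f,b)} \ {holding(d)} = {on(f,b)}
  ∪ pre   = {on(f,b)} ∪ {clear(d), handempty, ontable(d)}
          = {clear(d), handempty, on(f,b), ontable(d)}

== RESULT ==
["clear(d)", "handempty", "on(f,b)", "ontable(d)"]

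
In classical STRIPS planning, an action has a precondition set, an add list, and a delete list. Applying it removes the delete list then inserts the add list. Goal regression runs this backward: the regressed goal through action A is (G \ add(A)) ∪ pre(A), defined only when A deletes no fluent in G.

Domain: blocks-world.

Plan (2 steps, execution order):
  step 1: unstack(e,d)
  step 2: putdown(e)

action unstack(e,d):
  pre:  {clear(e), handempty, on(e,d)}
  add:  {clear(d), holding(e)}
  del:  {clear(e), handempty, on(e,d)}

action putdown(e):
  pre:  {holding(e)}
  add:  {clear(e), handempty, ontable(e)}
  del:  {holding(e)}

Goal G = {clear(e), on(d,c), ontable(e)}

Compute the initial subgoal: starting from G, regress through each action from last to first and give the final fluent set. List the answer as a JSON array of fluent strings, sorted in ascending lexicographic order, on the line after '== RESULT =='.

Regress step by step:
  through step 2 (putdown(e)): drop {clear(e), ontable(e)}, keep {on(d,c)}, require {holding(e)}
    → {holding(e), on(d,c)}
  through step 1 (unstack(e,d)): drop {holding(e)}, keep {on(d,c)}, require {clear(e), handempty, on(e,d)}
    → {clear(e), handempty, on(d,c), on(e,d)}

== RESULT ==
["clear(e)", "handempty", "on(d,c)", "on(e,d)"]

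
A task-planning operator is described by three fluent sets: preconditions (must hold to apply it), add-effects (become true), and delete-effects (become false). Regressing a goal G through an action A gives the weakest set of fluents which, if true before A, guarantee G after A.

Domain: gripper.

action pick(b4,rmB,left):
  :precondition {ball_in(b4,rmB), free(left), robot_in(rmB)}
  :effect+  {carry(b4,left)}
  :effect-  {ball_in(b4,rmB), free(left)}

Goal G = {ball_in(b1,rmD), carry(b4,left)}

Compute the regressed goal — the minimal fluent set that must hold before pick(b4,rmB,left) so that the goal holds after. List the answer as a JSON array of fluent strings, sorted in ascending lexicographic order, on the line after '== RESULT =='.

Regress:
  G ∩ del = {}  (empty — regression defined)
  G \ add = {ball_in(b1,rmD), carry(b4,left)} \ {carry(b4,left)} = {ball_in(b1,rmD)}
  ∪ pre   = {ball_in(b1,rmD)} ∪ {ball_in(b4,rmB), free(left), robot_in(rmB)}
          = {ball_in(b1,rmD), ball_in(b4,rmB), free(left), robot_in(rmB)}

== RESULT ==
["ball_in(b1,rmD)", "ball_in(b4,rmB)", "free(left)", "robot_in(rmB)"]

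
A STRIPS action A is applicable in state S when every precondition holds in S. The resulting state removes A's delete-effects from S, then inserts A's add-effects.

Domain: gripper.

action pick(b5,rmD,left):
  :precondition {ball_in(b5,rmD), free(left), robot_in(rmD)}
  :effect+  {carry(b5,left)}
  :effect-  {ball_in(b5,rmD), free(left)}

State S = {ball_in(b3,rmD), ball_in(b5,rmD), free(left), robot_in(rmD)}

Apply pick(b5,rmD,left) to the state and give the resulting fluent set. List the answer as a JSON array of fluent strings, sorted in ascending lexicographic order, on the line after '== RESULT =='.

Progress:
  pre ⊆ S: {ball_in(b5,rmD), free(left), robot_in(rmD)} ⊆ S  — applicable
  S \ del = {ball_in(b3,rmD), robot_in(rmD)}
  ∪ add   = {ball_in(b3,rmD), carry(b5,left), robot_in(rmD)}

== RESULT ==
["ball_in(b3,rmD)", "carry(b5,left)", "robot_in(rmD)"]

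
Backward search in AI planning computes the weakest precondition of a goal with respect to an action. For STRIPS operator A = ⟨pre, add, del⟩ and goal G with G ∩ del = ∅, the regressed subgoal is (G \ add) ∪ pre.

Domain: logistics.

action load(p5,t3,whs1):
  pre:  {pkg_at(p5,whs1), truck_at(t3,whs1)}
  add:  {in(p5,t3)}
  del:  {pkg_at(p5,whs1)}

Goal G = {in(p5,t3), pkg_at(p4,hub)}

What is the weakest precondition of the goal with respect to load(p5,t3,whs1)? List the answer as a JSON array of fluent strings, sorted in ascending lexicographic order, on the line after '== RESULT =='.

Regress:
  G ∩ del = {}  (empty — regression defined)
  G \ add = {in(p5,t3), pkg_at(p4,hub)} \ {in(p5,t3)} = {pkg_at(p4,hub)}
  ∪ pre   = {pkg_at(p4,hub)} ∪ {pkg_at(p5,whs1), truck_at(t3,whs1)}
          = {pkg_at(p4,hub), pkg_at(p5,whs1), truck_at(t3,whs1)}

== RESULT ==
["pkg_at(p4,hub)", "pkg_at(p5,whs1)", "truck_at(t3,whs1)"]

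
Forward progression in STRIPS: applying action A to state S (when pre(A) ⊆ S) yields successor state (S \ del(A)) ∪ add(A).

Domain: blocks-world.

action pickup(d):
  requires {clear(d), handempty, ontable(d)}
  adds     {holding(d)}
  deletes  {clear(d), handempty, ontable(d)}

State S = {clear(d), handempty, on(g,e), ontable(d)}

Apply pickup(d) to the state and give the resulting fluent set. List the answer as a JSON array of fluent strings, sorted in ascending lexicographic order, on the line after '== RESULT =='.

Progress:
  pre ⊆ S: {clear(d), handempty, ontable(d)} ⊆ S  — applicable
  S \ del = {on(g,e)}
  ∪ add   = {holding(d), on(g,e)}

== RESULT ==
["holding(d)", "on(g,e)"]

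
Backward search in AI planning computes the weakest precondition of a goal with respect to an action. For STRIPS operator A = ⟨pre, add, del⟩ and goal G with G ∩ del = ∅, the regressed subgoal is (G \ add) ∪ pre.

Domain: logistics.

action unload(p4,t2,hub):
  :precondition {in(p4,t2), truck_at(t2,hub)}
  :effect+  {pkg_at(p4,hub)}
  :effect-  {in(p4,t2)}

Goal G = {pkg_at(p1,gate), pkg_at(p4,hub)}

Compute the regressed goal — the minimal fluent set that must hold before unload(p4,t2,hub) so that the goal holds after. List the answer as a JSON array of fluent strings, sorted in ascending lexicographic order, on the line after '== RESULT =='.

Compute (G \ add) ∪ pre:
  G ∩ del = {}  (empty — regression defined)
  G \ add = {pkg_at(p1,gate), pkg_at(p4,hub)} \ {pkg_at(p4,hub)} = {pkg_at(p1,gate)}
  ∪ pre   = {pkg_at(p1,gate)} ∪ {in(p4,t2), truck_at(t2,hub)}
          = {in(p4,t2), pkg_at(p1,gate), truck_at(t2,hub)}

== RESULT ==
["in(p4,t2)", "pkg_at(p1,gate)", "truck_at(t2,hub)"]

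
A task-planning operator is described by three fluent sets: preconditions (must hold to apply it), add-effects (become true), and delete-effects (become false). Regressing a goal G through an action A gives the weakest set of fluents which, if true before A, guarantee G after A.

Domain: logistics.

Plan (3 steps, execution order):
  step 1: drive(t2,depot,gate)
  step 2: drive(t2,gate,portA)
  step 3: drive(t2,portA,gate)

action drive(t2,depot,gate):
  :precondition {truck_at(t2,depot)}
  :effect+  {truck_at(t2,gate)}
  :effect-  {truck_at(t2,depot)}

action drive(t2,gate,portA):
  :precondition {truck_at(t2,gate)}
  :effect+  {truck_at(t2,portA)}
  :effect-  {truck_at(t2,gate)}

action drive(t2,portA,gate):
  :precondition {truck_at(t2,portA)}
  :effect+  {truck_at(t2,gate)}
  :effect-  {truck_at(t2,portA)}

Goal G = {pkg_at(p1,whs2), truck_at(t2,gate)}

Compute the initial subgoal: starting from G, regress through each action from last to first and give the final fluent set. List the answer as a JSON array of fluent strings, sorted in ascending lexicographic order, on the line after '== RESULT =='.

Work backward from the goal:
  through step 3 (drive(t2,portA,gate)): drop {truck_at(t2,gate)}, keep {pkg_at(p1,whs2)}, require {truck_at(t2,portA)}
    → {pkg_at(p1,whs2), truck_at(t2,portA)}
  through step 2 (drive(t2,gate,portA)): drop {truck_at(t2,portA)}, keep {pkg_at(p1,whs2)}, require {truck_at(t2,gate)}
    → {pkg_at(p1,whs2), truck_at(t2,gate)}
  through step 1 (drive(t2,depot,gate)): drop {truck_at(t2,gate)}, keep {pkg_at(p1,whs2)}, require {truck_at(t2,depot)}
    → {pkg_at(p1,whs2), truck_at(t2,depot)}

== RESULT ==
["pkg_at(p1,whs2)", "truck_at(t2,depot)"]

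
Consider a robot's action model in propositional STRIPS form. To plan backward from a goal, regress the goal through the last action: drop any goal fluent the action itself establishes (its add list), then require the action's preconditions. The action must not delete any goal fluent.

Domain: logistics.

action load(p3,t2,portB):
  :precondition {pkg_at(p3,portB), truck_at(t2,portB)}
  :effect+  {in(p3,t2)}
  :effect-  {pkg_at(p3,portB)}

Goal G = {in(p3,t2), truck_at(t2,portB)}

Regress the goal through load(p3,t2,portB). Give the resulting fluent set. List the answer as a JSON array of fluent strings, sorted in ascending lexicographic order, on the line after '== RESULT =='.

Regress:
  G ∩ del = {}  (empty — regression defined)
  G \ add = {in(p3,t2), truck_at(t2,portB)} \ {in(p3,t2)} = {truck_at(t2,portB)}
  ∪ pre   = {truck_at(t2,portB)} ∪ {pkg_at(p3,portB), truck_at(t2,portB)}
          = {pkg_at(p3,portB), truck_at(t2,portB)}

== RESULT ==
["pkg_at(p3,portB)", "truck_at(t2,portB)"]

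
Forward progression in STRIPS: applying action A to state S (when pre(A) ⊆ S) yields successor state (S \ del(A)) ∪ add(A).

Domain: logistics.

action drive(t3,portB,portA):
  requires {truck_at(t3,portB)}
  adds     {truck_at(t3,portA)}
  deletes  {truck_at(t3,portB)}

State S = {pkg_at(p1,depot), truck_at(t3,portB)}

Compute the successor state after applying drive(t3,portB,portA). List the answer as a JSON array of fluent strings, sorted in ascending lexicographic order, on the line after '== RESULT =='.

Progress:
  pre ⊆ S: {truck_at(t3,portB)} ⊆ S  — applicable
  S \ del = {pkg_at(p1,depot)}
  ∪ add   = {pkg_at(p1,depot), truck_at(t3,portA)}

== RESULT ==
["pkg_at(p1,depot)", "truck_at(t3,portA)"]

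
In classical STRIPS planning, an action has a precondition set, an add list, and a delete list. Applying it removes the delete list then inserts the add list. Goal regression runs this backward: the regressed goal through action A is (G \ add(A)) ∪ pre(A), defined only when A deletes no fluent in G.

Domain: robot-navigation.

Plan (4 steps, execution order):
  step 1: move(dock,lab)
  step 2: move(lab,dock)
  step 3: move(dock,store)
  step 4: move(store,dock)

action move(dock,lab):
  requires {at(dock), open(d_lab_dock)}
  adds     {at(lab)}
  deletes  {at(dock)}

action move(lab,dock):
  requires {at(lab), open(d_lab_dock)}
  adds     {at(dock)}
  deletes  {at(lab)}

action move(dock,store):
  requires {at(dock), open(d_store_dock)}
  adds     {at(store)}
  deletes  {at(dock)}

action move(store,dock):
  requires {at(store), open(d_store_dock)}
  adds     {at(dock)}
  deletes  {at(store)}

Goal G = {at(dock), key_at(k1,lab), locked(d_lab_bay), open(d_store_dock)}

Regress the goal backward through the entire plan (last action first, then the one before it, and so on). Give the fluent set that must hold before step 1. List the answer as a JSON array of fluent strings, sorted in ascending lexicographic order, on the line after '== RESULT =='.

Work backward from the goal:
  through step 4 (move(store,dock)): drop {at(dock)}, keep {key_at(k1,lab), locked(d_lab_bay), open(d_store_dock)}, require {at(store), open(d_store_dock)}
    → {at(store), key_at(k1,lab), locked(d_lab_bay), open(d_store_dock)}
  through step 3 (move(dock,store)): drop {at(store)}, keep {key_at(k1,lab), locked(d_lab_bay), open(d_store_dock)}, require {at(dock), open(d_store_dock)}
    → {at(dock), key_at(k1,lab), locked(d_lab_bay), open(d_store_dock)}
  through step 2 (move(lab,dock)): drop {at(dock)}, keep {key_at(k1,lab), locked(d_lab_bay), open(d_store_dock)}, require {at(lab), open(d_lab_dock)}
    → {at(lab), key_at(k1,lab), locked(d_lab_bay), open(d_lab_dock), open(d_store_dock)}
  through step 1 (move(dock,lab)): drop {at(lab)}, keep {key_at(k1,lab), locked(d_lab_bay), open(d_lab_dock), open(d_store_dock)}, require {at(dock), open(d_lab_dock)}
    → {at(dock), key_at(k1,lab), locked(d_lab_bay), open(d_lab_dock), open(d_store_dock)}

== RESULT ==
["at(dock)", "key_at(k1,lab)", "locked(d_lab_bay)", "open(d_lab_dock)", "open(d_store_dock)"]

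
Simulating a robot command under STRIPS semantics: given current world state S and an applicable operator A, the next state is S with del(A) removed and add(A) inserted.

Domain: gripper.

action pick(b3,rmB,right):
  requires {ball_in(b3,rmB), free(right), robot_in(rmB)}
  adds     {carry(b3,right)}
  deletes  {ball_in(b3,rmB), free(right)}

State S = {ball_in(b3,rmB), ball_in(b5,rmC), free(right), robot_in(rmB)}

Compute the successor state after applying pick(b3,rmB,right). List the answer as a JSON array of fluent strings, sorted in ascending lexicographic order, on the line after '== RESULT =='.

Compute (S \ del) ∪ add:
  pre ⊆ S: {ball_in(b3,rmB), free(right), robot_in(rmB)} ⊆ S  — applicable
  S \ del = {ball_in(b5,rmC), robot_in(rmB)}
  ∪ add   = {ball_in(b5,rmC), carry(b3,right), robot_in(rmB)}

== RESULT ==
["ball_in(b5,rmC)", "carry(b3,right)", "robot_in(rmB)"]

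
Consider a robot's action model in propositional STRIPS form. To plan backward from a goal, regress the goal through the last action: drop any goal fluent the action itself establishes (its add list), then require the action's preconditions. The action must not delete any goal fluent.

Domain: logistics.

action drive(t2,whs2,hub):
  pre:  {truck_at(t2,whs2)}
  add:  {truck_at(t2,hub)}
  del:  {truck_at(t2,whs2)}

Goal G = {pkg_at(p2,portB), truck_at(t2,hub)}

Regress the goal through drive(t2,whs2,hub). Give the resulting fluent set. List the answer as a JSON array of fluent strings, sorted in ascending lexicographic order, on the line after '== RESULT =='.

Regress:
  G ∩ del = {}  (empty — regression defined)
  G \ add = {pkg_at(p2,portB), truck_at(t2,hub)} \ {truck_at(t2,hub)} = {pkg_at(p2,portB)}
  ∪ pre   = {pkg_at(p2,portB)} ∪ {truck_at(t2,whs2)}
          = {pkg_at(p2,portB), truck_at(t2,whs2)}

== RESULT ==
["pkg_at(p2,portB)", "truck_at(t2,whs2)"]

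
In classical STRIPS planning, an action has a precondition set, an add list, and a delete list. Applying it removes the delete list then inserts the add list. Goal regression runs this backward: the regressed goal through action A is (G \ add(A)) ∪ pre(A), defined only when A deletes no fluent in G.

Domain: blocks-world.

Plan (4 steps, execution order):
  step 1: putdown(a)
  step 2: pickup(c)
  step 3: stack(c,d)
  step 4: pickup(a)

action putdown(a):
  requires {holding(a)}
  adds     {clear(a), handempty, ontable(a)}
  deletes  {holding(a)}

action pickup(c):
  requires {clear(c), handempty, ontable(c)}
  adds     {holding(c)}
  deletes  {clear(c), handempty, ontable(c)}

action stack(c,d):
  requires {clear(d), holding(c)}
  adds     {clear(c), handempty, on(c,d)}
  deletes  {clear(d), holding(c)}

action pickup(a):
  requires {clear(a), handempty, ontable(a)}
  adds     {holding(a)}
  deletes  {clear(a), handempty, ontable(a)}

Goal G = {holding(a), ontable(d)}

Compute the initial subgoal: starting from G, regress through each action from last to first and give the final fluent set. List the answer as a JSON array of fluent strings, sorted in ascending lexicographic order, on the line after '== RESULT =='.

Work backward from the goal:
  through step 4 (pickup(a)): drop {holding(a)}, keep {ontable(d)}, require {clear(a), handempty, ontable(a)}
    → {clear(a), handempty, ontable(a), ontable(d)}
  through step 3 (stack(c,d)): drop {handempty}, keep {clear(a), ontable(a), ontable(d)}, require {clear(d), holding(c)}
    → {clear(a), clear(d), holding(c), ontable(a), ontable(d)}
  through step 2 (pickup(c)): drop {holding(c)}, keep {clear(a), clear(d), ontable(a), ontable(d)}, require {clear(c), handempty, ontable(c)}
    → {clear(a), clear(c), clear(d), handempty, ontable(a), ontable(c), ontable(d)}
  through step 1 (putdown(a)): drop {clear(a), handempty, ontable(a)}, keep {clear(c), clear(d), ontable(c), ontable(d)}, require {holding(a)}
    → {clear(c), clear(d), holding(a), ontable(c), ontable(d)}

== RESULT ==
["clear(c)", "clear(d)", "holding(a)", "ontable(c)", "ontable(d)"]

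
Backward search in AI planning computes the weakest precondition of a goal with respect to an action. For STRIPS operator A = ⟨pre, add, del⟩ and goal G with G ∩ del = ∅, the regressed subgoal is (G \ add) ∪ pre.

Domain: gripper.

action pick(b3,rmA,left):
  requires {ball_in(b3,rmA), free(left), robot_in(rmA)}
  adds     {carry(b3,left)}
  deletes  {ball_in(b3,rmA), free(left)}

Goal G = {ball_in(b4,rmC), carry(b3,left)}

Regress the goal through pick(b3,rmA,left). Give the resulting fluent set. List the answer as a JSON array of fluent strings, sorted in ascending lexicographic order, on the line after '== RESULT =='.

Regress:
  G ∩ del = {}  (empty — regression defined)
  G \ add = {ball_in(b4,rmC), carry(b3,left)} \ {carry(b3,left)} = {ball_in(b4,rmC)}
  ∪ pre   = {ball_in(b4,rmC)} ∪ {ball_in(b3,rmA), free(left), robot_in(rmA)}
          = {ball_in(b3,rmA), ball_in(b4,rmC), free(left), robot_in(rmA)}

== RESULT ==
["ball_in(b3,rmA)", "ball_in(b4,rmC)", "free(left)", "robot_in(rmA)"]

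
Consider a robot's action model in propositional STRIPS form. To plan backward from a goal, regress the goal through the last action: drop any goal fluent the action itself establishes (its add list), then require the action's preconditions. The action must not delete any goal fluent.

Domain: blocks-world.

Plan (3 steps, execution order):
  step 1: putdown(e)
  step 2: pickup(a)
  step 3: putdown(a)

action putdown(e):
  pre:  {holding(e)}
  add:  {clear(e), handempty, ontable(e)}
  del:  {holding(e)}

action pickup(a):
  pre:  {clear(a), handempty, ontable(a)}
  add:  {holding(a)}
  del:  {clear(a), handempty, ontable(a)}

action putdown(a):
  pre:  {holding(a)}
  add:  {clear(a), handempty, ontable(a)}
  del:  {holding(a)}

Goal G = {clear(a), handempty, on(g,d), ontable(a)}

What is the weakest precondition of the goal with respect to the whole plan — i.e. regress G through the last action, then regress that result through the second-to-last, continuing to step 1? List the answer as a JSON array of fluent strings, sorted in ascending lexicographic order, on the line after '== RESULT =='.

Work backward from the goal:
  through step 3 (putdown(a)): drop {clear(a), handempty, ontable(a)}, keep {on(g,d)}, require {holding(a)}
    → {holding(a), on(g,d)}
  through step 2 (pickup(a)): drop {holding(a)}, keep {on(g,d)}, require {clear(a), handempty, ontable(a)}
    → {clear(a), handempty, on(g,d), ontable(a)}
  through step 1 (putdown(e)): drop {handempty}, keep {clear(a), on(g,d), ontable(a)}, require {holding(e)}
    → {clear(a), holding(e), on(g,d), ontable(a)}

== RESULT ==
["clear(a)", "holding(e)", "on(g,d)", "ontable(a)"]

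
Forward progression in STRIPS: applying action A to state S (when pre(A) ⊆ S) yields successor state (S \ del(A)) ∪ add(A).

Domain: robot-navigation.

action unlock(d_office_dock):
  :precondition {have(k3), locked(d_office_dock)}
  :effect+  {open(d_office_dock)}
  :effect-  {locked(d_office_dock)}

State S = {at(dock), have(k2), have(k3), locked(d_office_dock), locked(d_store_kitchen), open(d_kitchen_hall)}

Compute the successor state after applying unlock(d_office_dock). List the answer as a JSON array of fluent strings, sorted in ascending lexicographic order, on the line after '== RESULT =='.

Compute (S \ del) ∪ add:
  pre ⊆ S: {have(k3), locked(d_office_dock)} ⊆ S  — applicable
  S \ del = {at(dock), have(k2), have(k3), locked(d_store_kitchen), open(d_kitchen_hall)}
  ∪ add   = {at(dock), have(k2), have(k3), locked(d_store_kitchen), open(d_kitchen_hall), open(d_office_dock)}

== RESULT ==
["at(dock)", "have(k2)", "have(k3)", "locked(d_store_kitchen)", "open(d_kitchen_hall)", "open(d_office_dock)"]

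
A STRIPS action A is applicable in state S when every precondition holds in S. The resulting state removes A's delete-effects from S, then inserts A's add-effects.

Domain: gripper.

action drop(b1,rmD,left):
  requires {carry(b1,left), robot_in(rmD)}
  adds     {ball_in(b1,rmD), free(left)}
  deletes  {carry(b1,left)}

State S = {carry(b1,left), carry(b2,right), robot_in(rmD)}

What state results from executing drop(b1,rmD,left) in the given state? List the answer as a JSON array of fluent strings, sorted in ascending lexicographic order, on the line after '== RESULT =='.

Progress:
  pre ⊆ S: {carry(b1,left), robot_in(rmD)} ⊆ S  — applicable
  S \ del = {carry(b2,right), robot_in(rmD)}
  ∪ add   = {ball_in(b1,rmD), carry(b2,right), free(left), robot_in(rmD)}

== RESULT ==
["ball_in(b1,rmD)", "carry(b2,right)", "free(left)", "robot_in(rmD)"]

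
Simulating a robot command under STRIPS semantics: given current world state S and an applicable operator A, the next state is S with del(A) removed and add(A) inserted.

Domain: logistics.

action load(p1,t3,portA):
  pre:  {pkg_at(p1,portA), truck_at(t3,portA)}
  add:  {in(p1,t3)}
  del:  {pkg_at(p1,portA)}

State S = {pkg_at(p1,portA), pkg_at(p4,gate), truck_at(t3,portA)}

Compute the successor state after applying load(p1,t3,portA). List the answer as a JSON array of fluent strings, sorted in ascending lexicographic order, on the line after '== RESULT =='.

Compute (S \ del) ∪ add:
  pre ⊆ S: {pkg_at(p1,portA), truck_at(t3,portA)} ⊆ S  — applicable
  S \ del = {pkg_at(p4,gate), truck_at(t3,portA)}
  ∪ add   = {in(p1,t3), pkg_at(p4,gate), truck_at(t3,portA)}

== RESULT ==
["in(p1,t3)", "pkg_at(p4,gate)", "truck_at(t3,portA)"]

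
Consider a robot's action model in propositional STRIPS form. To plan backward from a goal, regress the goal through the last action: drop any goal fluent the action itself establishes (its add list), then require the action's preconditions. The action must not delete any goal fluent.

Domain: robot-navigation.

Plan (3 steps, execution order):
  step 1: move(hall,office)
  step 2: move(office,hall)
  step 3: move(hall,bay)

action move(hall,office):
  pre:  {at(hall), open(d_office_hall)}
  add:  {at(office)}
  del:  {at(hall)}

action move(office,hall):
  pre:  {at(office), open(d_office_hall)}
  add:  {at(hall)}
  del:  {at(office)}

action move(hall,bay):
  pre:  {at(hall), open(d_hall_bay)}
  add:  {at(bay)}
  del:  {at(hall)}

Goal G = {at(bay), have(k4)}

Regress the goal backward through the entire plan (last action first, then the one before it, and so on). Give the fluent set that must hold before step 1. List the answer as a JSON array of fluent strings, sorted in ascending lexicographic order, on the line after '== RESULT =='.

Work backward from the goal:
  through step 3 (move(hall,bay)): drop {at(bay)}, keep {have(k4)}, require {at(hall), open(d_hall_bay)}
    → {at(hall), have(k4), open(d_hall_bay)}
  through step 2 (move(office,hall)): drop {at(hall)}, keep {have(k4), open(d_hall_bay)}, require {at(office), open(d_office_hall)}
    → {at(office), have(k4), open(d_hall_bay), open(d_office_hall)}
  through step 1 (move(hall,office)): drop {at(office)}, keep {have(k4), open(d_hall_bay), open(d_office_hall)}, require {at(hall), open(d_office_hall)}
    → {at(hall), have(k4), open(d_hall_bay), open(d_office_hall)}

== RESULT ==
["at(hall)", "have(k4)", "open(d_hall_bay)", "open(d_office_hall)"]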